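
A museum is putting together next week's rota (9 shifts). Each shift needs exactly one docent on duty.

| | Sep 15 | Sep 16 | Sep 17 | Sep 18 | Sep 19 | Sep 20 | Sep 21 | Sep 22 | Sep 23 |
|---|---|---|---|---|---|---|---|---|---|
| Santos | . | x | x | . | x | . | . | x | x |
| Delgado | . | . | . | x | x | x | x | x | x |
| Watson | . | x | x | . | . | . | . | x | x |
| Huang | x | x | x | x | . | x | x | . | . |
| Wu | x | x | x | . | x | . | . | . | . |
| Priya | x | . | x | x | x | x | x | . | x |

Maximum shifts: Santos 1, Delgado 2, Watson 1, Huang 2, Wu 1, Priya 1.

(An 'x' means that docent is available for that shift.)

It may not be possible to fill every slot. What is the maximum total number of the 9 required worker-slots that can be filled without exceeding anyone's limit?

8

Total capacity across all docents is 1+2+1+2+1+1 = 8, and 9 slots are needed, so at most 8 can be filled.
An assignment achieving 8: Sep 15→Huang, Sep 16→Watson, Sep 18→Delgado, Sep 19→Wu, Sep 20→Delgado, Sep 21→Huang, Sep 22→Santos, Sep 23→Priya.
Loads: Santos 1/1, Delgado 2/2, Watson 1/1, Huang 2/2, Wu 1/1, Priya 1/1.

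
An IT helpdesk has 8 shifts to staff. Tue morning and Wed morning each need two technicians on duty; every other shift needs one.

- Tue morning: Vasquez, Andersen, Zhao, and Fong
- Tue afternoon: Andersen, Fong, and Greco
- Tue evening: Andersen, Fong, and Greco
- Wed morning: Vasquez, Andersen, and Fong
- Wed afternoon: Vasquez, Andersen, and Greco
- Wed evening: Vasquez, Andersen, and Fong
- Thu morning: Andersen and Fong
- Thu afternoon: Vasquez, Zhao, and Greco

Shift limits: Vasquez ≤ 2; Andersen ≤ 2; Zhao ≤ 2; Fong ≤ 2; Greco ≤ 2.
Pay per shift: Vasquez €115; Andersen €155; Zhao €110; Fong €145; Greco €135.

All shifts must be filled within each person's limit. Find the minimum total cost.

Picking the cheapest available technician for each shift independently would cost €1240, but that ignores the shift limits.
An optimal schedule: Tue morning→Zhao+Fong, Tue afternoon→Andersen, Tue evening→Greco, Wed morning→Vasquez+Fong, Wed afternoon→Greco, Wed evening→Vasquez, Thu morning→Andersen, Thu afternoon→Zhao.
Total: 110 + 145 + 155 + 135 + 115 + 145 + 135 + 115 + 155 + 110 = €1320.

€1320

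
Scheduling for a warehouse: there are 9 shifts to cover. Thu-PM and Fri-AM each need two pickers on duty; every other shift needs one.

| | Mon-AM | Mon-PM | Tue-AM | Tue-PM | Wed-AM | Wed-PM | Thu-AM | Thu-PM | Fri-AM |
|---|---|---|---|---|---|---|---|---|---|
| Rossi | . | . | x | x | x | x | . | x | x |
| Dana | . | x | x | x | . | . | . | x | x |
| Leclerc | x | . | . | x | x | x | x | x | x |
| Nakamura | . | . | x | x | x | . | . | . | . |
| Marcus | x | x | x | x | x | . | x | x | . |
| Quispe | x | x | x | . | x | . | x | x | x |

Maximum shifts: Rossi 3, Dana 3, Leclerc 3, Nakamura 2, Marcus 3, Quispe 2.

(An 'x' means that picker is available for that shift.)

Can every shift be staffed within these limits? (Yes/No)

One valid schedule: Mon-AM→Leclerc, Mon-PM→Dana, Tue-AM→Rossi, Tue-PM→Rossi, Wed-AM→Leclerc, Wed-PM→Rossi, Thu-AM→Leclerc, Thu-PM→Dana+Marcus, Fri-AM→Dana+Quispe.
Loads: Rossi 3/3, Dana 3/3, Leclerc 3/3, Nakamura 0/2, Marcus 1/3, Quispe 1/2 — all within limits.

Yes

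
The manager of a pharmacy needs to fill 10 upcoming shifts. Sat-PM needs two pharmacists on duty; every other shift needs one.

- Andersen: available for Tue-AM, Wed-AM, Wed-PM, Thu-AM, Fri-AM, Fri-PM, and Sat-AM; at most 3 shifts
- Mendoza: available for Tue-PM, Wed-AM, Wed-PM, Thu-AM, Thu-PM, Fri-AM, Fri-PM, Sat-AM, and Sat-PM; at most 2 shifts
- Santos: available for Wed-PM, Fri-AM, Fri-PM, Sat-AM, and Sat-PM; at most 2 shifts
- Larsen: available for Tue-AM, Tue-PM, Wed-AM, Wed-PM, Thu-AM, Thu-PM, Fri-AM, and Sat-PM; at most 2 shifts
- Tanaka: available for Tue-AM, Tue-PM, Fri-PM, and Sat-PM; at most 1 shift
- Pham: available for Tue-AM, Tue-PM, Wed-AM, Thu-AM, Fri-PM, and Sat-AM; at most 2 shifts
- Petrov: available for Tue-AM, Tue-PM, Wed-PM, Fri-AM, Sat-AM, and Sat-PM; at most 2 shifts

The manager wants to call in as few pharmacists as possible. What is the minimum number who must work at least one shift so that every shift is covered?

11 slots to fill and no one can take more than 3, so at least ⌈11/3⌉ = 4 pharmacists are needed.
Any 4 pharmacists together have capacity at most 3+2+2+2 = 9 < 11 slots, so 4 can never suffice.
Andersen, Mendoza, Santos, Larsen, and Pham alone can cover everything: Tue-AM→Andersen, Tue-PM→Mendoza, Wed-AM→Andersen, Wed-PM→Andersen, Thu-AM→Larsen, Thu-PM→Mendoza, Fri-AM→Santos, Fri-PM→Pham, Sat-AM→Pham, Sat-PM→Santos+Larsen.

5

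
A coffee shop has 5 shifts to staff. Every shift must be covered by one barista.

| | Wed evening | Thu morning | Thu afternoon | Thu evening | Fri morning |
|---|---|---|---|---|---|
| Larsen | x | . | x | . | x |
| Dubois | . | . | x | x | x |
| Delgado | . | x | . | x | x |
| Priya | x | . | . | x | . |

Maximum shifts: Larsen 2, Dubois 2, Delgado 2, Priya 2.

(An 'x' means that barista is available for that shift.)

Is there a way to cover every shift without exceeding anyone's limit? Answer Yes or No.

Thu morning can only be covered by Delgado, so that assignment is forced.
One valid schedule: Wed evening→Larsen, Thu morning→Delgado, Thu afternoon→Larsen, Thu evening→Dubois, Fri morning→Dubois.
Loads: Larsen 2/2, Dubois 2/2, Delgado 1/2, Priya 0/2 — all within limits.

Yes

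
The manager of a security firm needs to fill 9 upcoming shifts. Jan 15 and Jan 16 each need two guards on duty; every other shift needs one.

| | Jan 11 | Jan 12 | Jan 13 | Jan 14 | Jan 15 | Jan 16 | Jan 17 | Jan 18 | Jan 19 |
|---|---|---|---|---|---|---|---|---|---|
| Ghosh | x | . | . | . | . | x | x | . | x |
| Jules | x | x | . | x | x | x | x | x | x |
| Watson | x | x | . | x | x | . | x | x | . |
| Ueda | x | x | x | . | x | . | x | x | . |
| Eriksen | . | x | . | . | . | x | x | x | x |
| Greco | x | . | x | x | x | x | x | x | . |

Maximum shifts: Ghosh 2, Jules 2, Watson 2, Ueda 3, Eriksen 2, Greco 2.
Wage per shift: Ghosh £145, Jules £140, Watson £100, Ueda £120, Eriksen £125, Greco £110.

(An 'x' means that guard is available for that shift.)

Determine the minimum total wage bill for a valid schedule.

Picking the cheapest available guard for each shift independently would cost £1180, but that ignores the shift limits.
An optimal schedule: Jan 11→Greco, Jan 12→Watson, Jan 13→Greco, Jan 14→Watson, Jan 15→Ueda+Jules, Jan 16→Eriksen+Jules, Jan 17→Ueda, Jan 18→Ueda, Jan 19→Eriksen.
Total: 110 + 100 + 110 + 100 + 120 + 140 + 125 + 140 + 120 + 120 + 125 = £1310.

£1310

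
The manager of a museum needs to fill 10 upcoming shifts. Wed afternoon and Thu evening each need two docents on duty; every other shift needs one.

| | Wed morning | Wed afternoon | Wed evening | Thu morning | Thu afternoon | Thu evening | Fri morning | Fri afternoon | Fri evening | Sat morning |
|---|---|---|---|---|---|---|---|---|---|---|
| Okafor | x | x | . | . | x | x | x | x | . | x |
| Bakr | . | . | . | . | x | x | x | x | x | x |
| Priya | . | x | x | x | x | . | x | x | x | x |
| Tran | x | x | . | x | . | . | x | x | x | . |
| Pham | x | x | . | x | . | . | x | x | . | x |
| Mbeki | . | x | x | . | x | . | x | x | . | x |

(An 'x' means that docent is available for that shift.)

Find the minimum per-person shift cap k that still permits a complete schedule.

With 6 docents and 12 worker-slots to fill, someone must work at least ⌈12/6⌉ = 2 shifts, so k ≥ 2.
k = 2 works: Wed morning→Okafor, Wed afternoon→Pham+Mbeki, Wed evening→Priya, Thu morning→Priya, Thu afternoon→Mbeki, Thu evening→Okafor+Bakr, Fri morning→Tran, Fri afternoon→Tran, Fri evening→Bakr, Sat morning→Pham.
Loads: Okafor 2, Bakr 2, Priya 2, Tran 2, Pham 2, Mbeki 2 — all ≤ 2.

2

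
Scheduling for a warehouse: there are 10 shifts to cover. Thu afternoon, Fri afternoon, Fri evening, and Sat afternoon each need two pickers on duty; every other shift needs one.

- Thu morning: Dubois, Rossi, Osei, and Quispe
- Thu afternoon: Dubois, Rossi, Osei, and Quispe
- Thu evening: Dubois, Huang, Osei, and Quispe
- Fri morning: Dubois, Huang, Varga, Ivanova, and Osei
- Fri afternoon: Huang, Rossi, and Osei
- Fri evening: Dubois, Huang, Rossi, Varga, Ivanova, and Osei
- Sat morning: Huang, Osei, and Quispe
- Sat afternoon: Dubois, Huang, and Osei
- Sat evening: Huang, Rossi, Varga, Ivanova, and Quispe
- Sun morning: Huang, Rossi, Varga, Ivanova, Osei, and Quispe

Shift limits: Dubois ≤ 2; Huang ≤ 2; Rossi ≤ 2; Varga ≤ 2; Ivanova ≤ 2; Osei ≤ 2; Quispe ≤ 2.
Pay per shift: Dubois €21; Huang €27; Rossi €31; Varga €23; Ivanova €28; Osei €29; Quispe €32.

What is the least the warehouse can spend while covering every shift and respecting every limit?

€382

Picking the cheapest available picker for each shift independently would cost €334, but that ignores the shift limits.
An optimal schedule: Thu morning→Dubois, Thu afternoon→Rossi+Quispe, Thu evening→Osei, Fri morning→Varga, Fri afternoon→Huang+Rossi, Fri evening→Varga+Ivanova, Sat morning→Huang, Sat afternoon→Dubois+Osei, Sat evening→Ivanova, Sun morning→Quispe.
Total: 21 + 31 + 32 + 29 + 23 + 27 + 31 + 23 + 28 + 27 + 21 + 29 + 28 + 32 = €382.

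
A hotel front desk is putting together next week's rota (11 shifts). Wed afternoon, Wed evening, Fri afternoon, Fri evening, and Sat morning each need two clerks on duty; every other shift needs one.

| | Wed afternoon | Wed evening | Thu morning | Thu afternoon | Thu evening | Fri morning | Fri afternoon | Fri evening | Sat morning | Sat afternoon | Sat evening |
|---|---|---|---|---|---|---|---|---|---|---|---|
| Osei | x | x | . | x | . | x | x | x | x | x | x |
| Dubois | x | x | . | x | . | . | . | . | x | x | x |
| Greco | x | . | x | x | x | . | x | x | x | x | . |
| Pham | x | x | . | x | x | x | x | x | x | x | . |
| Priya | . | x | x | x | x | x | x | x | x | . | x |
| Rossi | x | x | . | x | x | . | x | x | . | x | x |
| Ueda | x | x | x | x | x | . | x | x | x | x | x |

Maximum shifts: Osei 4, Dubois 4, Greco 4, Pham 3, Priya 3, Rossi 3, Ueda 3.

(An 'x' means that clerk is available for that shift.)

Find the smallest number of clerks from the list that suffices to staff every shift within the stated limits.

16 slots to fill and no one can take more than 4, so at least ⌈16/4⌉ = 4 clerks are needed.
Any 4 clerks together have capacity at most 4+4+4+3 = 15 < 16 slots, so 4 can never suffice.
Osei, Dubois, Greco, Pham, and Priya alone can cover everything: Wed afternoon→Dubois+Greco, Wed evening→Dubois+Pham, Thu morning→Greco, Thu afternoon→Osei, Thu evening→Greco, Fri morning→Osei, Fri afternoon→Greco+Pham, Fri evening→Pham+Priya, Sat morning→Dubois+Priya, Sat afternoon→Osei, Sat evening→Osei.

5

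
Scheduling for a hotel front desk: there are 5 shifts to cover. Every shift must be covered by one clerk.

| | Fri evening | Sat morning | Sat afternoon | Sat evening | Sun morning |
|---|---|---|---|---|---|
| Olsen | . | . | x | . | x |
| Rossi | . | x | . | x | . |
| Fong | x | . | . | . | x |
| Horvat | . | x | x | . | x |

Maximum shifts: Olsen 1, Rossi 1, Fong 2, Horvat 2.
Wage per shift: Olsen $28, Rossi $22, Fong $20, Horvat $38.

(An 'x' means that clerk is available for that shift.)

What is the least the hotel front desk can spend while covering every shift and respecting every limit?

Fri evening can only be covered by Fong, so that assignment is forced.
Sat evening can only be covered by Rossi, so that assignment is forced.
Picking the cheapest available clerk for each shift independently would cost $112, but that ignores the shift limits.
An optimal schedule: Fri evening→Fong, Sat morning→Horvat, Sat afternoon→Olsen, Sat evening→Rossi, Sun morning→Fong.
Total: 20 + 38 + 28 + 22 + 20 = $128.

$128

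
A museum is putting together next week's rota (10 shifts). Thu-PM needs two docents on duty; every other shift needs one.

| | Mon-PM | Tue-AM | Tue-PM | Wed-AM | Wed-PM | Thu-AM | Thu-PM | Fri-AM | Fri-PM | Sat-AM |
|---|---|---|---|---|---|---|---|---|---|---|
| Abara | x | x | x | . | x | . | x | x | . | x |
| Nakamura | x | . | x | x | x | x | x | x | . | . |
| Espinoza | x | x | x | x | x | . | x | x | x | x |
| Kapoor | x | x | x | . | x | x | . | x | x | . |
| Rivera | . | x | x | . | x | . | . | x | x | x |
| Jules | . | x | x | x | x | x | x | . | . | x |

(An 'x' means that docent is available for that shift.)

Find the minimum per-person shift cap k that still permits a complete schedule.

With 6 docents and 11 worker-slots to fill, someone must work at least ⌈11/6⌉ = 2 shifts, so k ≥ 2.
k = 2 works: Mon-PM→Abara, Tue-AM→Kapoor, Tue-PM→Rivera, Wed-AM→Nakamura, Wed-PM→Rivera, Thu-AM→Nakamura, Thu-PM→Espinoza+Jules, Fri-AM→Kapoor, Fri-PM→Espinoza, Sat-AM→Abara.
Loads: Abara 2, Nakamura 2, Espinoza 2, Kapoor 2, Rivera 2, Jules 1 — all ≤ 2.

2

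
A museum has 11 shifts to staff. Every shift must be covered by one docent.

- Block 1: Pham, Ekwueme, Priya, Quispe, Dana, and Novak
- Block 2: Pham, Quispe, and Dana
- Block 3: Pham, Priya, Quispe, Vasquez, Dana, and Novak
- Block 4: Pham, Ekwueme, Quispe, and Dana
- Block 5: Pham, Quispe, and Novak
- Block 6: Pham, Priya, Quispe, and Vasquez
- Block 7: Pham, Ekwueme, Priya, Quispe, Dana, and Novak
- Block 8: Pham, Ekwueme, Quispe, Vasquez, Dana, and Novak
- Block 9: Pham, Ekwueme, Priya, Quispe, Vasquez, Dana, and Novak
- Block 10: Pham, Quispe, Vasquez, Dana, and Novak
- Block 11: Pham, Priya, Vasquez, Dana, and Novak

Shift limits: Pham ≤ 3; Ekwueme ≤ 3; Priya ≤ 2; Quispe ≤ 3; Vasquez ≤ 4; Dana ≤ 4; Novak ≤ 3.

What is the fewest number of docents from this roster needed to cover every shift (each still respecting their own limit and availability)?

3

11 slots to fill and no one can take more than 4, so at least ⌈11/4⌉ = 3 docents are needed.
Pham, Vasquez, and Dana alone can cover everything: Block 1→Pham, Block 2→Pham, Block 3→Vasquez, Block 4→Dana, Block 5→Pham, Block 6→Vasquez, Block 7→Dana, Block 8→Vasquez, Block 9→Vasquez, Block 10→Dana, Block 11→Dana.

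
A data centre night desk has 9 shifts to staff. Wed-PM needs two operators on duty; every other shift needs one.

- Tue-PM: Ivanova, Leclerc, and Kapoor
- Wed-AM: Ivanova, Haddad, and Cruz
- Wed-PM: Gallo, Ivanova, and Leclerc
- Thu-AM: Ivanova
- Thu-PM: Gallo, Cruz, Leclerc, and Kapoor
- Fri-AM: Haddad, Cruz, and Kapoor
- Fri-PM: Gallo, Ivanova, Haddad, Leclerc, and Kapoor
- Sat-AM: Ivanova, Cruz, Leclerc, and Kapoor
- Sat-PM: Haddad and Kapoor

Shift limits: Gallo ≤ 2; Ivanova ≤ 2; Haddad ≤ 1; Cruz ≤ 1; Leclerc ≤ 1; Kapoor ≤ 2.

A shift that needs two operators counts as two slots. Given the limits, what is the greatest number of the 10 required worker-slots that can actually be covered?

Total capacity across all operators is 2+2+1+1+1+2 = 9, and 10 slots are needed, so at most 9 can be filled.
An assignment achieving 9: Tue-PM→Ivanova, Wed-AM→Cruz, Wed-PM→Gallo+Leclerc, Thu-AM→Ivanova, Thu-PM→Gallo, Fri-AM→Kapoor, Sat-AM→Kapoor, Sat-PM→Haddad.
Loads: Gallo 2/2, Ivanova 2/2, Haddad 1/1, Cruz 1/1, Leclerc 1/1, Kapoor 2/2.

9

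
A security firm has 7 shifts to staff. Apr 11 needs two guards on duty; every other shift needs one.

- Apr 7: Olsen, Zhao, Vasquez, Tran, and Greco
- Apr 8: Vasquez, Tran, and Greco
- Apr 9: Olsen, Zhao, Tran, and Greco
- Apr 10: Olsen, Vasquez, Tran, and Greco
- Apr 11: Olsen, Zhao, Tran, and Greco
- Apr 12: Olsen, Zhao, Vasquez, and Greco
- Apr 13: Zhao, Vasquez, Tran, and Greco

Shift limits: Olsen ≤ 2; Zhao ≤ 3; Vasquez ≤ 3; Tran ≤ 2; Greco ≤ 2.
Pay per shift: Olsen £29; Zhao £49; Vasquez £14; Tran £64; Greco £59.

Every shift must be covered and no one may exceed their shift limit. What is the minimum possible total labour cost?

Picking the cheapest available guard for each shift independently would cost £177, but that ignores the shift limits.
An optimal schedule: Apr 7→Zhao, Apr 8→Vasquez, Apr 9→Olsen, Apr 10→Vasquez, Apr 11→Olsen+Zhao, Apr 12→Vasquez, Apr 13→Zhao.
Total: 49 + 14 + 29 + 14 + 29 + 49 + 14 + 49 = £247.

£247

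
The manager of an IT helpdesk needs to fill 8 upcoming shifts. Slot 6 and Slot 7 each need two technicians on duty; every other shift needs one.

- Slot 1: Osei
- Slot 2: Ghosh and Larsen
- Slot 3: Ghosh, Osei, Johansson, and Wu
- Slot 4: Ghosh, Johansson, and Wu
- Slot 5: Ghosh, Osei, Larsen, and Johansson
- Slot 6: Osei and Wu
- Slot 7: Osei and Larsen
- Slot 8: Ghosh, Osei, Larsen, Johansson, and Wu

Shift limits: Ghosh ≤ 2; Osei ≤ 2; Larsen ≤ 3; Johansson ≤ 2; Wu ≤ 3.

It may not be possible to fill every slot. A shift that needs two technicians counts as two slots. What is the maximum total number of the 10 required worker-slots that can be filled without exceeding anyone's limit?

9

Total capacity across all technicians is 2+2+3+2+3 = 12, and 10 slots are needed, so at most 10 can be filled.
Shifts {Slot 1, Slot 6, Slot 7} need 5 slots but only Osei, Larsen, and Wu are available for them, supplying at most 4 — so at least 1 slot must go unfilled.
An assignment achieving 9: Slot 1→Osei, Slot 2→Ghosh, Slot 3→Johansson, Slot 4→Ghosh, Slot 5→Larsen, Slot 6→Osei+Wu, Slot 7→Larsen, Slot 8→Larsen.
Loads: Ghosh 2/2, Osei 2/2, Larsen 3/3, Johansson 1/2, Wu 1/3.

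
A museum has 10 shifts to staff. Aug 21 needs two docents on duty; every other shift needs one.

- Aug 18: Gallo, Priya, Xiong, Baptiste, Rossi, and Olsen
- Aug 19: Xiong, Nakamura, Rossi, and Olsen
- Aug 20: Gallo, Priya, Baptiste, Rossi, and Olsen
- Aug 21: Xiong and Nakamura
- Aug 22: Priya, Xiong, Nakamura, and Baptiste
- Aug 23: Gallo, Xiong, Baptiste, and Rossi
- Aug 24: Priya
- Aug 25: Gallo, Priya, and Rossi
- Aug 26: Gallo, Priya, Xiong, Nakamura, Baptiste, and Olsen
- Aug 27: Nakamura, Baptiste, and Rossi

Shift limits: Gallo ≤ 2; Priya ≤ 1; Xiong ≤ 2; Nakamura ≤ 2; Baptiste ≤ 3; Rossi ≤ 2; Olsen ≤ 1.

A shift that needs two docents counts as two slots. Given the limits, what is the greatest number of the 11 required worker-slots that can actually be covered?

11

Total capacity across all docents is 2+1+2+2+3+2+1 = 13, and 11 slots are needed, so at most 11 can be filled.
An assignment achieving 11: Aug 18→Baptiste, Aug 19→Xiong, Aug 20→Baptiste, Aug 21→Xiong+Nakamura, Aug 22→Baptiste, Aug 23→Gallo, Aug 24→Priya, Aug 25→Gallo, Aug 26→Olsen, Aug 27→Nakamura.
Loads: Gallo 2/2, Priya 1/1, Xiong 2/2, Nakamura 2/2, Baptiste 3/3, Rossi 0/2, Olsen 1/1.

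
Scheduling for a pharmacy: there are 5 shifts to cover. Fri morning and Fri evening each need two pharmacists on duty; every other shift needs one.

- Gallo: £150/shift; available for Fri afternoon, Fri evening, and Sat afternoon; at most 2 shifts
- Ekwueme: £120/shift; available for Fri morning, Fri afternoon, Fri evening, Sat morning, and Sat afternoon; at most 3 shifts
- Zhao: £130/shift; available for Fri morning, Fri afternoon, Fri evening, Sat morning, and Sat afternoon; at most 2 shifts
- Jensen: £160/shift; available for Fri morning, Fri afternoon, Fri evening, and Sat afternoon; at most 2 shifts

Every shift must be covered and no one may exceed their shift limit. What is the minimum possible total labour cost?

Picking the cheapest available pharmacist for each shift independently would cost £860, but that ignores the shift limits.
An optimal schedule: Fri morning→Ekwueme+Zhao, Fri afternoon→Gallo, Fri evening→Ekwueme+Zhao, Sat morning→Ekwueme, Sat afternoon→Gallo.
Total: 120 + 130 + 150 + 120 + 130 + 120 + 150 = £920.

£920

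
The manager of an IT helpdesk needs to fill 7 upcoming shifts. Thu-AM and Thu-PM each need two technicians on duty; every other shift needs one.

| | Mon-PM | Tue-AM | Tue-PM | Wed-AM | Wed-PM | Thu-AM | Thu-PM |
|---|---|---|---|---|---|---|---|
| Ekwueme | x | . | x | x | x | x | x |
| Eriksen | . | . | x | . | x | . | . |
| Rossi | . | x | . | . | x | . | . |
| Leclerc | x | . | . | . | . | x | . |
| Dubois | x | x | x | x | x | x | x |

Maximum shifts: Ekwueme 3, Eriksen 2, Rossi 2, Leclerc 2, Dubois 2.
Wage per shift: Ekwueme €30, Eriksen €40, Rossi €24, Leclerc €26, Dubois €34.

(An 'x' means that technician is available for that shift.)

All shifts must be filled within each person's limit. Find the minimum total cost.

Thu-PM can only be covered by Ekwueme and Dubois, so that assignment is forced.
Picking the cheapest available technician for each shift independently would cost €254, but that ignores the shift limits.
An optimal schedule: Mon-PM→Leclerc, Tue-AM→Rossi, Tue-PM→Ekwueme, Wed-AM→Ekwueme, Wed-PM→Rossi, Thu-AM→Leclerc+Dubois, Thu-PM→Ekwueme+Dubois.
Total: 26 + 24 + 30 + 30 + 24 + 26 + 34 + 30 + 34 = €258.

€258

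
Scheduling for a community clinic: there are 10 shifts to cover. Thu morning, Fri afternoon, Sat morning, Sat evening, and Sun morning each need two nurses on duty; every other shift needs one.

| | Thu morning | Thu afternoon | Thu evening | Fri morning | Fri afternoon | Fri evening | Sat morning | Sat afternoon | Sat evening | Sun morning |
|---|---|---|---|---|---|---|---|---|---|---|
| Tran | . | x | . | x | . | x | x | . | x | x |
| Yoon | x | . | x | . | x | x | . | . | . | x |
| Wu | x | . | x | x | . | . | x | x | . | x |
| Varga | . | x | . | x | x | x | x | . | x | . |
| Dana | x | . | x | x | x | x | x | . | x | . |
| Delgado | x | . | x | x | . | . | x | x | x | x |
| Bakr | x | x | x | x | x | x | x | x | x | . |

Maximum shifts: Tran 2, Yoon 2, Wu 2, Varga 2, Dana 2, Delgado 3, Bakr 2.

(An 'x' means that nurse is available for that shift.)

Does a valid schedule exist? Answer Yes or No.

Yes

One valid schedule: Thu morning→Dana+Delgado, Thu afternoon→Tran, Thu evening→Yoon, Fri morning→Wu, Fri afternoon→Varga+Dana, Fri evening→Tran, Sat morning→Delgado+Bakr, Sat afternoon→Wu, Sat evening→Varga+Bakr, Sun morning→Yoon+Delgado.
Loads: Tran 2/2, Yoon 2/2, Wu 2/2, Varga 2/2, Dana 2/2, Delgado 3/3, Bakr 2/2 — all within limits.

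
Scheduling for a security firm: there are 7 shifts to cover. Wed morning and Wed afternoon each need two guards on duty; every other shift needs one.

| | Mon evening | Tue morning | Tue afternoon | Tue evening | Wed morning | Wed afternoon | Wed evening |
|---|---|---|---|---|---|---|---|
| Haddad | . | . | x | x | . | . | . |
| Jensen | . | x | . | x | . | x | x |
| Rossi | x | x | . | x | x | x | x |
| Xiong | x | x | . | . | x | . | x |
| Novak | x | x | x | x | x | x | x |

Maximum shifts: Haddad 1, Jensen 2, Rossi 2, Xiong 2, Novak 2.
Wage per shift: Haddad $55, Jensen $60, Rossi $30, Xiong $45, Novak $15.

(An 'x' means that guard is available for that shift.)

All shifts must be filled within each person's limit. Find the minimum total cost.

Picking the cheapest available guard for each shift independently would cost $165, but that ignores the shift limits.
An optimal schedule: Mon evening→Rossi, Tue morning→Jensen, Tue afternoon→Haddad, Tue evening→Novak, Wed morning→Rossi+Xiong, Wed afternoon→Jensen+Novak, Wed evening→Xiong.
Total: 30 + 60 + 55 + 15 + 30 + 45 + 60 + 15 + 45 = $355.

$355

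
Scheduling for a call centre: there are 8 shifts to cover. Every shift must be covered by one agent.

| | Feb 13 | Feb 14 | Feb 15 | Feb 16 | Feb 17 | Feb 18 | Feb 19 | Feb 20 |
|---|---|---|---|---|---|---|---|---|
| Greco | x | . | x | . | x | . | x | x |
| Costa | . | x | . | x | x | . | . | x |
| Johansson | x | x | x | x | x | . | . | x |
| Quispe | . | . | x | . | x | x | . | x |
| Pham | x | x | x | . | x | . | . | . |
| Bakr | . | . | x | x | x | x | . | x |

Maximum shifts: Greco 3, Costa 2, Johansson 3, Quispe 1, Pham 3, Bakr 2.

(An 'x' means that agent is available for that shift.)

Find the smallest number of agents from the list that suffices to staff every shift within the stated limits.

3

8 slots to fill and no one can take more than 3, so at least ⌈8/3⌉ = 3 agents are needed.
Greco, Johansson, and Bakr alone can cover everything: Feb 13→Greco, Feb 14→Johansson, Feb 15→Greco, Feb 16→Johansson, Feb 17→Johansson, Feb 18→Bakr, Feb 19→Greco, Feb 20→Bakr.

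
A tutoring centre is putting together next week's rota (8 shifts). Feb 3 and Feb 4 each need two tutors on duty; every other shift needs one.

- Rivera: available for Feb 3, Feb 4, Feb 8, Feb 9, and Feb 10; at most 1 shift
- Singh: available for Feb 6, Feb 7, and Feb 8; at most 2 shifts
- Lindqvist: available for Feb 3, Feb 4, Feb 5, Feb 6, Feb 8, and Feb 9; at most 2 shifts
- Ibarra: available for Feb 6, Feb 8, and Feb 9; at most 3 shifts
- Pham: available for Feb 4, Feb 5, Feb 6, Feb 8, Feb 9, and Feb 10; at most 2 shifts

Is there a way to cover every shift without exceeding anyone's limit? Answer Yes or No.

Total capacity is 10 and 10 slots are needed, so capacity alone doesn't rule it out.
Shifts {Feb 3, Feb 4, Feb 5, Feb 10} need 6 worker-slots in total, but the tutors available for any of those shifts (Rivera, Lindqvist, and Pham) can supply at most 5 among them. So no valid schedule exists.

No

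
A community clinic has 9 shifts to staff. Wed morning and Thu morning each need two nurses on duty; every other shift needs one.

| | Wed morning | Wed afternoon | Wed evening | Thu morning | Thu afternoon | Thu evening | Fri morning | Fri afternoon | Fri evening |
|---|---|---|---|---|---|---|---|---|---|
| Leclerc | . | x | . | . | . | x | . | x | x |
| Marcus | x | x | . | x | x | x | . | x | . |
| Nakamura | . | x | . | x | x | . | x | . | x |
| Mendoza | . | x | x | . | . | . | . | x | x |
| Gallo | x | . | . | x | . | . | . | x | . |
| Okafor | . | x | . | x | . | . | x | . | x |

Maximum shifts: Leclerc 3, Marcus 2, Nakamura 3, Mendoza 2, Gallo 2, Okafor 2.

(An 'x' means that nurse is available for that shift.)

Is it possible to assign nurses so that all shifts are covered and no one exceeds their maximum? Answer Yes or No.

Yes

Wed morning can only be covered by Marcus and Gallo, so that assignment is forced.
Wed evening can only be covered by Mendoza, so that assignment is forced.
One valid schedule: Wed morning→Marcus+Gallo, Wed afternoon→Nakamura, Wed evening→Mendoza, Thu morning→Nakamura+Gallo, Thu afternoon→Marcus, Thu evening→Leclerc, Fri morning→Nakamura, Fri afternoon→Leclerc, Fri evening→Leclerc.
Loads: Leclerc 3/3, Marcus 2/2, Nakamura 3/3, Mendoza 1/2, Gallo 2/2, Okafor 0/2 — all within limits.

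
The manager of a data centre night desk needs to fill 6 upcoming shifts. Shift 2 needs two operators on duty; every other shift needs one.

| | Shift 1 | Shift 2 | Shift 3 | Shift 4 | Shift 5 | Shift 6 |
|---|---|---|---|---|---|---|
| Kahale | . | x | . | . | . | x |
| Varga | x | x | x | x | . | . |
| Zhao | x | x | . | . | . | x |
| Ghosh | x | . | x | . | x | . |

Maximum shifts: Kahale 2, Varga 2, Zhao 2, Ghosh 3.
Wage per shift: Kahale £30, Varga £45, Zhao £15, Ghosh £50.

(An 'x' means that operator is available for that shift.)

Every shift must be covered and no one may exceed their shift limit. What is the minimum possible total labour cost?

£230

Shift 4 can only be covered by Varga, so that assignment is forced.
Shift 5 can only be covered by Ghosh, so that assignment is forced.
Picking the cheapest available operator for each shift independently would cost £215, but that ignores the shift limits.
An optimal schedule: Shift 1→Zhao, Shift 2→Kahale+Zhao, Shift 3→Varga, Shift 4→Varga, Shift 5→Ghosh, Shift 6→Kahale.
Total: 15 + 30 + 15 + 45 + 45 + 50 + 30 = £230.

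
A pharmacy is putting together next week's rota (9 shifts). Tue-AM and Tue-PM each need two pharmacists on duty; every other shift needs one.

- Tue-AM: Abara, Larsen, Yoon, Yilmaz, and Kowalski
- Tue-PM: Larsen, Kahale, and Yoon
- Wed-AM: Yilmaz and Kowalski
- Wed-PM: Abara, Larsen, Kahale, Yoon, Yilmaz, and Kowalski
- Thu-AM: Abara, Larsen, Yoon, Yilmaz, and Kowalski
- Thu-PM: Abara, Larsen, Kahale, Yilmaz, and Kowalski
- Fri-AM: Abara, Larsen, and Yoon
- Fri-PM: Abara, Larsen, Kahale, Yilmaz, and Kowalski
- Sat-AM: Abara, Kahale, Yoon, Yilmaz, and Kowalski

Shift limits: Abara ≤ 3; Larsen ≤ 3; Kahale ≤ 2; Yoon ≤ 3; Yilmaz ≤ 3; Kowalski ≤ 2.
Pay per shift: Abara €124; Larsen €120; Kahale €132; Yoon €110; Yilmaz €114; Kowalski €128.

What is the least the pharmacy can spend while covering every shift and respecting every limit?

€1280

Picking the cheapest available pharmacist for each shift independently would cost €1236, but that ignores the shift limits.
An optimal schedule: Tue-AM→Larsen+Abara, Tue-PM→Yoon+Larsen, Wed-AM→Yilmaz, Wed-PM→Larsen, Thu-AM→Yoon, Thu-PM→Yilmaz, Fri-AM→Yoon, Fri-PM→Yilmaz, Sat-AM→Abara.
Total: 120 + 124 + 110 + 120 + 114 + 120 + 110 + 114 + 110 + 114 + 124 = €1280.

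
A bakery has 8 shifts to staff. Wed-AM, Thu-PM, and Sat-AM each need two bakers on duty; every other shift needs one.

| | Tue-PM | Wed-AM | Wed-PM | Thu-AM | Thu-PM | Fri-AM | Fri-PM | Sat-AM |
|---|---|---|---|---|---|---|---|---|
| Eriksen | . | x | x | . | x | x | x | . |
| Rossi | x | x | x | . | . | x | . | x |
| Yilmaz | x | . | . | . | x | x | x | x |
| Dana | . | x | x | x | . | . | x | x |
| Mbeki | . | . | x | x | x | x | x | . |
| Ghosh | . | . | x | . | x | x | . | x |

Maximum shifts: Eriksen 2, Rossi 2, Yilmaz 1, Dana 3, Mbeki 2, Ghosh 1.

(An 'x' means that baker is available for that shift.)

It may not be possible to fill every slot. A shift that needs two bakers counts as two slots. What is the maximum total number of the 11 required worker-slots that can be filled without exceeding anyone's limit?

11

Total capacity across all bakers is 2+2+1+3+2+1 = 11, and 11 slots are needed, so at most 11 can be filled.
An assignment achieving 11: Tue-PM→Rossi, Wed-AM→Eriksen+Rossi, Wed-PM→Mbeki, Thu-AM→Dana, Thu-PM→Eriksen+Yilmaz, Fri-AM→Mbeki, Fri-PM→Dana, Sat-AM→Dana+Ghosh.
Loads: Eriksen 2/2, Rossi 2/2, Yilmaz 1/1, Dana 3/3, Mbeki 2/2, Ghosh 1/1.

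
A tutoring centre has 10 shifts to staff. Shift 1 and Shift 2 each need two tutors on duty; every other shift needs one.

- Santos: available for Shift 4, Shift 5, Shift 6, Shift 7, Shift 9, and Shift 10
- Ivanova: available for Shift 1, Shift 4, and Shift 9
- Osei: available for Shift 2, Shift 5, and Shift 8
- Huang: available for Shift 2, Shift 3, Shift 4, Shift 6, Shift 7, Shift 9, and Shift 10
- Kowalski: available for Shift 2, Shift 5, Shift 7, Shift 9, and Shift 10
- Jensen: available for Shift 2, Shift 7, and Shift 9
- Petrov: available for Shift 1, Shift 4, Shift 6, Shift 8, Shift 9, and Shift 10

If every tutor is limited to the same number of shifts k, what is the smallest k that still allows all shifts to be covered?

With 7 tutors and 12 worker-slots to fill, someone must work at least ⌈12/7⌉ = 2 shifts, so k ≥ 2.
k = 2 works: Shift 1→Ivanova+Petrov, Shift 2→Osei+Kowalski, Shift 3→Huang, Shift 4→Ivanova, Shift 5→Santos, Shift 6→Santos, Shift 7→Huang, Shift 8→Osei, Shift 9→Jensen, Shift 10→Kowalski.
Loads: Santos 2, Ivanova 2, Osei 2, Huang 2, Kowalski 2, Jensen 1, Petrov 1 — all ≤ 2.

2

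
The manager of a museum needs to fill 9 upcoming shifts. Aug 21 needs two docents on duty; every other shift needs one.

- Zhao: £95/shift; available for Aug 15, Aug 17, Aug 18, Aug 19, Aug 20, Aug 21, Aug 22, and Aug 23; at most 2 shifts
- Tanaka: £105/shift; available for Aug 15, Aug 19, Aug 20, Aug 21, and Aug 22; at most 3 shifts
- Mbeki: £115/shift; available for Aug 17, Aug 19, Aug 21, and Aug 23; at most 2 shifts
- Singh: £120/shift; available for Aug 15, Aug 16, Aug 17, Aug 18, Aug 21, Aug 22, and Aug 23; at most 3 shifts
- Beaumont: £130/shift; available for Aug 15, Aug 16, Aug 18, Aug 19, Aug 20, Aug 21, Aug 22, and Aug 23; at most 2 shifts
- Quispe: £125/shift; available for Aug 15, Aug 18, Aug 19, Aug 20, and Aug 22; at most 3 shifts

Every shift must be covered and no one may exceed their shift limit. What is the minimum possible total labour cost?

Picking the cheapest available docent for each shift independently would cost £985, but that ignores the shift limits.
An optimal schedule: Aug 15→Tanaka, Aug 16→Singh, Aug 17→Zhao, Aug 18→Zhao, Aug 19→Tanaka, Aug 20→Tanaka, Aug 21→Mbeki+Singh, Aug 22→Singh, Aug 23→Mbeki.
Total: 105 + 120 + 95 + 95 + 105 + 105 + 115 + 120 + 120 + 115 = £1095.

£1095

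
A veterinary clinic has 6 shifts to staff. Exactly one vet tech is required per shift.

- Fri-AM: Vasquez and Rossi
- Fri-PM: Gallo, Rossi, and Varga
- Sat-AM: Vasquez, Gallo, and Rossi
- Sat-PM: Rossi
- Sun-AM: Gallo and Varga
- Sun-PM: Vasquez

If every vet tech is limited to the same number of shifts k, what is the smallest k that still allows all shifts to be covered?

2

With 4 vet techs and 6 worker-slots to fill, someone must work at least ⌈6/4⌉ = 2 shifts, so k ≥ 2.
k = 2 works: Fri-AM→Vasquez, Fri-PM→Gallo, Sat-AM→Rossi, Sat-PM→Rossi, Sun-AM→Gallo, Sun-PM→Vasquez.
Loads: Vasquez 2, Gallo 2, Rossi 2, Varga 0 — all ≤ 2.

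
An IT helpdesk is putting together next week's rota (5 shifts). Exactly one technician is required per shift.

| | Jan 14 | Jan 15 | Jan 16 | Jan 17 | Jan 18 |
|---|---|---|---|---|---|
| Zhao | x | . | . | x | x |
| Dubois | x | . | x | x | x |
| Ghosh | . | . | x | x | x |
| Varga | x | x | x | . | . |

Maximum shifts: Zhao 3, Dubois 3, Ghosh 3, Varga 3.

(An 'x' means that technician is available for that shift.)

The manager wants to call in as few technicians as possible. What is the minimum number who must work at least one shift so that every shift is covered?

5 slots to fill and no one can take more than 3, so at least ⌈5/3⌉ = 2 technicians are needed.
Zhao and Varga alone can cover everything: Jan 14→Zhao, Jan 15→Varga, Jan 16→Varga, Jan 17→Zhao, Jan 18→Zhao.

2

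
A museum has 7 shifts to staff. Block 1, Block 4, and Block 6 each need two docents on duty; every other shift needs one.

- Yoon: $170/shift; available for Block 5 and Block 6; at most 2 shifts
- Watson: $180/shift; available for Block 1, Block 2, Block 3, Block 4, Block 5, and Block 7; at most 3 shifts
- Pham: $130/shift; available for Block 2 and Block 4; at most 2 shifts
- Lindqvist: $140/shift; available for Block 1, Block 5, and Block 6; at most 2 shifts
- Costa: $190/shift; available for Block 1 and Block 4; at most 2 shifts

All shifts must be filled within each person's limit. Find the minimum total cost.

Block 3 can only be covered by Watson, so that assignment is forced.
Block 6 can only be covered by Yoon and Lindqvist, so that assignment is forced.
Block 7 can only be covered by Watson, so that assignment is forced.
Picking the cheapest available docent for each shift independently would cost $1570, but that ignores the shift limits.
An optimal schedule: Block 1→Lindqvist+Watson, Block 2→Pham, Block 3→Watson, Block 4→Pham+Costa, Block 5→Yoon, Block 6→Lindqvist+Yoon, Block 7→Watson.
Total: 140 + 180 + 130 + 180 + 130 + 190 + 170 + 140 + 170 + 180 = $1610.

$1610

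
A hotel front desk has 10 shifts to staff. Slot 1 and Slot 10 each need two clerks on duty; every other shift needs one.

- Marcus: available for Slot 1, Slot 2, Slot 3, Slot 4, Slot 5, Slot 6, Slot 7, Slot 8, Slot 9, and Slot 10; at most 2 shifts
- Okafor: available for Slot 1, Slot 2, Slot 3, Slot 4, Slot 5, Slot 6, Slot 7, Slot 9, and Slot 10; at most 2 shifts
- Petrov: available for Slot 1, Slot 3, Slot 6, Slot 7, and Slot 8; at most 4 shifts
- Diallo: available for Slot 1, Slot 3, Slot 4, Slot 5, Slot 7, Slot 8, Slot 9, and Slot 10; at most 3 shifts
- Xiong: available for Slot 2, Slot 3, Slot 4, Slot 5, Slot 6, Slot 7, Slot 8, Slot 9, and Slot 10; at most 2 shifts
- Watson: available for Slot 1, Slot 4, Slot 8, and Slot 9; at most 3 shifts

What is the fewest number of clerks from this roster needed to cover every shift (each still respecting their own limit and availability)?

4

12 slots to fill and no one can take more than 4, so at least ⌈12/4⌉ = 3 clerks are needed.
Any 3 clerks together have capacity at most 4+3+3 = 10 < 12 slots, so 3 can never suffice.
Marcus, Petrov, Diallo, and Watson alone can cover everything: Slot 1→Petrov+Watson, Slot 2→Marcus, Slot 3→Petrov, Slot 4→Diallo, Slot 5→Diallo, Slot 6→Petrov, Slot 7→Petrov, Slot 8→Watson, Slot 9→Watson, Slot 10→Marcus+Diallo.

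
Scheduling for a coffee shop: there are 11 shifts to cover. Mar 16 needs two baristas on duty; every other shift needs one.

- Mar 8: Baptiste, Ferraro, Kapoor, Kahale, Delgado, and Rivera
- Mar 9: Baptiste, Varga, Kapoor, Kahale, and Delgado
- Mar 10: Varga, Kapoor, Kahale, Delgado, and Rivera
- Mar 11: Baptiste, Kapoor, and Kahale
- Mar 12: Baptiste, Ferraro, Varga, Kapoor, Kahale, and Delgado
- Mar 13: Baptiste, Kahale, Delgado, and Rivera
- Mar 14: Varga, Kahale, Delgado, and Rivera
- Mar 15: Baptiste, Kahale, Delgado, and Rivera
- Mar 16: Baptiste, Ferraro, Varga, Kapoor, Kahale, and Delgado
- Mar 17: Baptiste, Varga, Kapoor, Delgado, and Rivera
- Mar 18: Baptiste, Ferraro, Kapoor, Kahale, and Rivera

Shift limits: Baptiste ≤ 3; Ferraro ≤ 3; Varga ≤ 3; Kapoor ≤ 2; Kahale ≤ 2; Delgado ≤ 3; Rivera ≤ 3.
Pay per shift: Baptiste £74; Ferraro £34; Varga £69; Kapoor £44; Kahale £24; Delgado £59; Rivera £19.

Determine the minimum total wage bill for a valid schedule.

Picking the cheapest available barista for each shift independently would cost £263, but that ignores the shift limits.
An optimal schedule: Mar 8→Ferraro, Mar 9→Kahale, Mar 10→Kapoor, Mar 11→Kahale, Mar 12→Delgado, Mar 13→Rivera, Mar 14→Rivera, Mar 15→Rivera, Mar 16→Ferraro+Delgado, Mar 17→Kapoor, Mar 18→Ferraro.
Total: 34 + 24 + 44 + 24 + 59 + 19 + 19 + 19 + 34 + 59 + 44 + 34 = £413.

£413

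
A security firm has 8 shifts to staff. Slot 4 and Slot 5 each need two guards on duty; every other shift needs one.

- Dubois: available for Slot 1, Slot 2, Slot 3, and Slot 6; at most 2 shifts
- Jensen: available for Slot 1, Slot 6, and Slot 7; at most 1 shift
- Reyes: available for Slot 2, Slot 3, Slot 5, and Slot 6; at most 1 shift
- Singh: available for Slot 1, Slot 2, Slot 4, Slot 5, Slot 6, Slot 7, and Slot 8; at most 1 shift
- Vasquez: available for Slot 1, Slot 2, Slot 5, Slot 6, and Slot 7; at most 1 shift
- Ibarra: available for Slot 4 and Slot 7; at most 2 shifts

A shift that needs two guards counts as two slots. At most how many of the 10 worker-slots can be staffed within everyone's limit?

Total capacity across all guards is 2+1+1+1+1+2 = 8, and 10 slots are needed, so at most 8 can be filled.
An assignment achieving 8: Slot 1→Dubois, Slot 3→Dubois, Slot 4→Ibarra, Slot 5→Reyes+Vasquez, Slot 6→Jensen, Slot 7→Ibarra, Slot 8→Singh.
Loads: Dubois 2/2, Jensen 1/1, Reyes 1/1, Singh 1/1, Vasquez 1/1, Ibarra 2/2.

8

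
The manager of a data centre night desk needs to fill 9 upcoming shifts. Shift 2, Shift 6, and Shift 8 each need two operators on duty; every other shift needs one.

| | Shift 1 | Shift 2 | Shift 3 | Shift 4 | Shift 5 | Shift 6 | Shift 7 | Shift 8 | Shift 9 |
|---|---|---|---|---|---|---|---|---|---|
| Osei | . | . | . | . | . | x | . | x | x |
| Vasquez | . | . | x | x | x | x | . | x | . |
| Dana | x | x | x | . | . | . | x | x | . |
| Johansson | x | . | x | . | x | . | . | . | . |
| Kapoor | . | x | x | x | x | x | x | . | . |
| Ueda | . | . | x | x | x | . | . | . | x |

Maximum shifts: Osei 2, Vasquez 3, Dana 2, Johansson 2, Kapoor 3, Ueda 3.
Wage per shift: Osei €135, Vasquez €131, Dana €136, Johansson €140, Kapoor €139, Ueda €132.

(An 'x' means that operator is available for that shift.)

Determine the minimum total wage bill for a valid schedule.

€1609

Shift 2 can only be covered by Dana and Kapoor, so that assignment is forced.
Picking the cheapest available operator for each shift independently would cost €1604, but that ignores the shift limits.
An optimal schedule: Shift 1→Dana, Shift 2→Dana+Kapoor, Shift 3→Ueda, Shift 4→Vasquez, Shift 5→Ueda, Shift 6→Vasquez+Osei, Shift 7→Kapoor, Shift 8→Vasquez+Osei, Shift 9→Ueda.
Total: 136 + 136 + 139 + 132 + 131 + 132 + 131 + 135 + 139 + 131 + 135 + 132 = €1609.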